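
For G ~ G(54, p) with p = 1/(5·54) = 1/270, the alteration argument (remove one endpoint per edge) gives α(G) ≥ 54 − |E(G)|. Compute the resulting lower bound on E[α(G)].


E[|E(G)|] = C(54, 2)·p = 1431 · (1/270) = 53/10.
E[α(G)] ≥ n − E[|E(G)|] = 54 − 53/10 = 487/10.
Numerically: ≈ 48.700000.
(This is only a lower bound; the true E[α(G)] may be larger.)

E[α(G)] ≥ 487/10 ≈ 48.700000.


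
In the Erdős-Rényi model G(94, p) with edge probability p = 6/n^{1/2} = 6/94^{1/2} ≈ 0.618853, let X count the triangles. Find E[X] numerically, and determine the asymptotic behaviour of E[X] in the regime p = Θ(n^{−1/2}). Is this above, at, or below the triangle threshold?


Number of potential triangles: C(94, 3) = 134044.
Each occurs with probability p³ ≈ (0.618853)³ ≈ 2.37007435e-01.
By linearity: E[X] = C(94, 3)·p³ ≈ 134044 · 2.37007435e-01 ≈ 31769.424659.
Since α = 1/2 < 1, p = c/n^{1/2} ≫ 1/n is above the triangle threshold p ~ 1/n. Asymptotically E[X] ~ (c³/6)·n^{3(1−α)} = (6³/6)·n^{1.5} → ∞; triangles are abundant w.h.p.

E[X] ≈ 31769.424659; in regime p = Θ(1/n^{1/2}) E[X] diverges (above the triangle threshold p ~ 1/n).


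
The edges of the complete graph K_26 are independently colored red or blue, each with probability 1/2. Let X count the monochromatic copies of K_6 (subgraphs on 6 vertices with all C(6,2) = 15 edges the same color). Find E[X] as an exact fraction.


Let X = Σ_S X_S over the C(26, 6) = 230230 subsets S of size 6, where X_S = 1 if the K_6 on S is monochromatic.
For a fixed S, the K_6 on S has C(6, 2) = 15 edges. P[all 15 edges red] = (1/2)^15, and likewise for blue, so P[monochromatic] = 2·(1/2)^15 = 2^{1 − 15} = 1/16384.
Summing: E[X] = C(26, 6) · 2^{1 − 15} = 230230 · 1/16384 = 115115/8192.
Numerically: E[X] ≈ 14.05212.

E[X] = C(26,6)·2^(1−C(6,2)) = 115115/8192 ≈ 14.05212.


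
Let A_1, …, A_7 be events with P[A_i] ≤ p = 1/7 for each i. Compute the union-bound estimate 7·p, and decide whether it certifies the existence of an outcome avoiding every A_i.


Union bound: P[∪_{i=1}^{7} A_i] ≤ Σ_i P[A_i] ≤ 7·p = 7·(1/7) = 1.
Numerically: 1 ≈ 1.000000.
Is 1 < 1? NO.
Since the bound 1 is ≥ 1, the union bound is uninformative here; it does NOT by itself certify existence.

7·p = 1 ≈ 1.000000; existence NOT certified by the union bound.


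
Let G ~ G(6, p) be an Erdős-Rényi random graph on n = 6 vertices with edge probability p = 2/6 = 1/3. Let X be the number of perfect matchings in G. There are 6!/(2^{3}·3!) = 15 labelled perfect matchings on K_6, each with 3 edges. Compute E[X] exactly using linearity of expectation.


K_6 has 6!/(2^{3}·3!) = 15 labelled perfect matchings.
For each such perfect matching H, let X_H = 1 if all 3 edges of H are present in G. Then P[X_H = 1] = p^{3} = (1/3)^{3} = 1/27.
By linearity of expectation: E[X] = Σ_H E[X_H] = 15 · p^{3} = 15 · 1/27 = 5/9.
Numerically: E[X] ≈ 0.55556.

E[X] = 15 · (1/3)^{3} = 5/9 ≈ 0.55556.


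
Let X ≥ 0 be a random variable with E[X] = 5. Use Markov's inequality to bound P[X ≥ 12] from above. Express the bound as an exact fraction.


μ = E[X] = 5, a = 12.
Markov: P[X ≥ 12] ≤ μ/a = (5)/12 = 5/12.
Numerically: ≈ 0.417.
(Since a = 12 > μ = 5.000, the bound 5/12 is < 1 and informative.)

P[X ≥ 12] ≤ 5/12 ≈ 0.417.


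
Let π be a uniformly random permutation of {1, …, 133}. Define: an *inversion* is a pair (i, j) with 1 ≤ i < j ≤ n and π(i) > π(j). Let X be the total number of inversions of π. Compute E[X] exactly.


Write X = Σ X_I over the C(133, 2) = 8778 pairs i < j, with X_I the indicator of one inversion.
There are 8778 indicators.
For each fixed pair i < j, the values π(i) and π(j) are two distinct elements of {1, …, 133} in uniformly random order; by symmetry P[π(i) > π(j)] = 1/2.
By linearity: E[X] = 8778 · (1/2) = C(133, 2) · (1/2) = 8778/2 = 4389 ≈ 4389.00000.

E[X] = 4389 = 4389.00000.


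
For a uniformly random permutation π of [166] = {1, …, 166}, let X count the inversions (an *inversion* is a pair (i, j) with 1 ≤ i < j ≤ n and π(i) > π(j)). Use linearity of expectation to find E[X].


Write X = Σ X_I over the C(166, 2) = 13695 pairs i < j, with X_I the indicator of one inversion.
There are 13695 indicators.
For each fixed pair i < j, the values π(i) and π(j) are two distinct elements of {1, …, 166} in uniformly random order; by symmetry P[π(i) > π(j)] = 1/2.
By linearity: E[X] = 13695 · (1/2) = C(166, 2) · (1/2) = 13695/2 = 13695/2 ≈ 6847.500000.

E[X] = 13695/2 = 6847.500000.


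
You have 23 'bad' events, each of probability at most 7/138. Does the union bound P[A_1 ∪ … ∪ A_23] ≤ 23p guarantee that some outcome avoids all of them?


Union bound: P[∪_{i=1}^{23} A_i] ≤ Σ_i P[A_i] ≤ 23·p = 23·(7/138) = 7/6.
Numerically: 7/6 ≈ 1.1666667.
Is 7/6 < 1? NO.
Since the bound 7/6 is ≥ 1, the union bound is uninformative here; it does NOT by itself certify existence.

23·p = 7/6 ≈ 1.1666667; existence NOT certified by the union bound.


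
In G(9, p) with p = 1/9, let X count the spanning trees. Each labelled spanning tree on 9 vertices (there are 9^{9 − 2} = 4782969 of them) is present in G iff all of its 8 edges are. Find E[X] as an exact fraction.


K_9 has 9^{9 − 2} = 4782969 labelled spanning trees.
For each such spanning tree H, let X_H = 1 if all 8 edges of H are present in G. Then P[X_H = 1] = p^{8} = (1/9)^{8} = 1/43046721.
By linearity of expectation: E[X] = Σ_H E[X_H] = 4782969 · p^{8} = 4782969 · 1/43046721 = 1/9.
Numerically: E[X] ≈ 0.11111.

E[X] = 4782969 · (1/9)^{8} = 1/9 ≈ 0.11111.


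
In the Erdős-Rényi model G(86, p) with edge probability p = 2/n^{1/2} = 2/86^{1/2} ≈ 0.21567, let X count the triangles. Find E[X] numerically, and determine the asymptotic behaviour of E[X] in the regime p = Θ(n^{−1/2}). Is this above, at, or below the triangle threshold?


Number of potential triangles: C(86, 3) = 102340.
Each occurs with probability p³ ≈ (0.21567)³ ≈ 1.0030956e-02.
By linearity: E[X] = C(86, 3)·p³ ≈ 102340 · 1.0030956e-02 ≈ 1026.56800.
Since α = 1/2 < 1, p = c/n^{1/2} ≫ 1/n is above the triangle threshold p ~ 1/n. Asymptotically E[X] ~ (c³/6)·n^{3(1−α)} = (2³/6)·n^{1.5} → ∞; triangles are abundant w.h.p.

E[X] ≈ 1026.56800; in regime p = Θ(1/n^{1/2}) E[X] diverges (above the triangle threshold p ~ 1/n).


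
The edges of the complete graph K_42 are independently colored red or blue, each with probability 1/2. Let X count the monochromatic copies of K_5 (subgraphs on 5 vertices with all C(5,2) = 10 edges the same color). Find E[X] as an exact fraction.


Let X = Σ_S X_S over the C(42, 5) = 850668 subsets S of size 5, where X_S = 1 if the K_5 on S is monochromatic.
For a fixed S, the K_5 on S has C(5, 2) = 10 edges. P[all 10 edges red] = (1/2)^10, and likewise for blue, so P[monochromatic] = 2·(1/2)^10 = 2^{1 − 10} = 1/512.
Summing: E[X] = C(42, 5) · 2^{1 − 10} = 850668 · 1/512 = 212667/128.
Numerically: E[X] ≈ 1661.46094.

E[X] = C(42,5)·2^(1−C(5,2)) = 212667/128 ≈ 1661.46094.


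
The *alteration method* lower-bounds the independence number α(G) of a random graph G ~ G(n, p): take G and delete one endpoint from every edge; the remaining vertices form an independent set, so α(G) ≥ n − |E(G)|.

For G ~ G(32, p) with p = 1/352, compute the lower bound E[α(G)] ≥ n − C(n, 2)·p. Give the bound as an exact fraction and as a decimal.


E[|E(G)|] = C(32, 2)·p = 496 · (1/352) = 31/22.
E[α(G)] ≥ n − E[|E(G)|] = 32 − 31/22 = 673/22.
Numerically: ≈ 30.59091.
(This is only a lower bound; the true E[α(G)] may be larger.)

E[α(G)] ≥ 673/22 ≈ 30.59091.


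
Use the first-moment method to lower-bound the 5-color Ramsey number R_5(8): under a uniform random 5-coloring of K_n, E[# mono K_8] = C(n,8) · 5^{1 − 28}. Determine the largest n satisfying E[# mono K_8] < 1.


We need C(n, 8) · 5^{1 − 28} < 1, i.e. C(n, 8) < 5^{28 − 1} = 7450580596923828125.
Check values of n near the boundary:
  n = 858: C(858, 8) = 7049584530256467771; 7049584530256467771 < 7450580596923828125? YES
  n = 859: C(859, 8) = 7115855595170747139; 7115855595170747139 < 7450580596923828125? YES
  n = 860: C(860, 8) = 7182671140665308145; 7182671140665308145 < 7450580596923828125? YES
  n = 861: C(861, 8) = 7250034996615275865; 7250034996615275865 < 7450580596923828125? YES
  n = 862: C(862, 8) = 7317951015318931845; 7317951015318931845 < 7450580596923828125? YES
  n = 863: C(863, 8) = 7386423071602617757; 7386423071602617757 < 7450580596923828125? YES
  n = 864: C(864, 8) = 7455455062926006708; 7455455062926006708 < 7450580596923828125? NO
  n = 865: C(865, 8) = 7525050909487743060; 7525050909487743060 < 7450580596923828125? NO
The largest n with C(n, 8) < 7450580596923828125 is n = 863 (where E[X] = 7386423071602617757/7450580596923828125 ≈ 0.99139). Hence R_5(8) > 863, i.e. R_5(8) ≥ 864.

Largest n = 863; hence R_5(8) > 863.


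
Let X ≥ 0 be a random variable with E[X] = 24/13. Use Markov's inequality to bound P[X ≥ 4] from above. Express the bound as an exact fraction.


μ = E[X] = 24/13, a = 4.
Markov: P[X ≥ 4] ≤ μ/a = (24/13)/4 = 6/13.
Numerically: ≈ 0.4615.
(Since a = 4 > μ = 1.8462, the bound 6/13 is < 1 and informative.)

P[X ≥ 4] ≤ 6/13 ≈ 0.4615.


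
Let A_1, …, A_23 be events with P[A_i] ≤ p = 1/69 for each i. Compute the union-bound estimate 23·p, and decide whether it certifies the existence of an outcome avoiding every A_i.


Union bound: P[∪_{i=1}^{23} A_i] ≤ Σ_i P[A_i] ≤ 23·p = 23·(1/69) = 1/3.
Numerically: 1/3 ≈ 0.3333333.
Is 1/3 < 1? YES.
Since P[∪ A_i] ≤ 1/3 < 1, the complement has P[∩ A_i^c] ≥ 1 − 1/3 = 2/3 > 0, so some outcome avoids every A_i.

23·p = 1/3 ≈ 0.3333333; existence CERTIFIED by the union bound.


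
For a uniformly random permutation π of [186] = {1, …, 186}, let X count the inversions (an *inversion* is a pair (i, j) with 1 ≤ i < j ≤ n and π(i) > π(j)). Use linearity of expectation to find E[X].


Write X = Σ X_I over the C(186, 2) = 17205 pairs i < j, with X_I the indicator of one inversion.
There are 17205 indicators.
For each fixed pair i < j, the values π(i) and π(j) are two distinct elements of {1, …, 186} in uniformly random order; by symmetry P[π(i) > π(j)] = 1/2.
By linearity: E[X] = 17205 · (1/2) = C(186, 2) · (1/2) = 17205/2 = 17205/2 ≈ 8602.500.

E[X] = 17205/2 = 8602.500.


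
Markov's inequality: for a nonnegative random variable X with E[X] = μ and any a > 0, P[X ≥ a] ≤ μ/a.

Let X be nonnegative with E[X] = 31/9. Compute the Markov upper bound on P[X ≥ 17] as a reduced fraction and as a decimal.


μ = E[X] = 31/9, a = 17.
Markov: P[X ≥ 17] ≤ μ/a = (31/9)/17 = 31/153.
Numerically: ≈ 0.2026.
(Since a = 17 > μ = 3.4444, the bound 31/153 is < 1 and informative.)

P[X ≥ 17] ≤ 31/153 ≈ 0.2026.


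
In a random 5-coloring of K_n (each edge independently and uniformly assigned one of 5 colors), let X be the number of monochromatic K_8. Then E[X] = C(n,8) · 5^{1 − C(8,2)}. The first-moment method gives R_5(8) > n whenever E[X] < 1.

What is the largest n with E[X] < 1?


We need C(n, 8) · 5^{1 − 28} < 1, i.e. C(n, 8) < 5^{28 − 1} = 7450580596923828125.
Check values of n near the boundary:
  n = 858: C(858, 8) = 7049584530256467771; 7049584530256467771 < 7450580596923828125? YES
  n = 859: C(859, 8) = 7115855595170747139; 7115855595170747139 < 7450580596923828125? YES
  n = 860: C(860, 8) = 7182671140665308145; 7182671140665308145 < 7450580596923828125? YES
  n = 861: C(861, 8) = 7250034996615275865; 7250034996615275865 < 7450580596923828125? YES
  n = 862: C(862, 8) = 7317951015318931845; 7317951015318931845 < 7450580596923828125? YES
  n = 863: C(863, 8) = 7386423071602617757; 7386423071602617757 < 7450580596923828125? YES
  n = 864: C(864, 8) = 7455455062926006708; 7455455062926006708 < 7450580596923828125? NO
The largest n with C(n, 8) < 7450580596923828125 is n = 863 (where E[X] = 7386423071602617757/7450580596923828125 ≈ 0.99139). Hence R_5(8) > 863, i.e. R_5(8) ≥ 864.

Largest n = 863; hence R_5(8) > 863.


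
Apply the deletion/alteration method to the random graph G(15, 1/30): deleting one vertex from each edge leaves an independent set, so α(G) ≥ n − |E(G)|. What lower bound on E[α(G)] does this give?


E[|E(G)|] = C(15, 2)·p = 105 · (1/30) = 7/2.
E[α(G)] ≥ n − E[|E(G)|] = 15 − 7/2 = 23/2.
Numerically: ≈ 11.500.
(This is only a lower bound; the true E[α(G)] may be larger.)

E[α(G)] ≥ 23/2 ≈ 11.500.


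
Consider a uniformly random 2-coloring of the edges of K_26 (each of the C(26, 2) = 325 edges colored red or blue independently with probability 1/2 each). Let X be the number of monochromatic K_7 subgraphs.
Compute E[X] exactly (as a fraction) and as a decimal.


Let X = Σ_S X_S over the C(26, 7) = 657800 subsets S of size 7, where X_S = 1 if the K_7 on S is monochromatic.
For a fixed S, the K_7 on S has C(7, 2) = 21 edges. P[all 21 edges red] = (1/2)^21, and likewise for blue, so P[monochromatic] = 2·(1/2)^21 = 2^{1 − 21} = 1/1048576.
By linearity: E[X] = C(26, 7) · 2^{1 − 21} = 657800 · 1/1048576 = 82225/131072.
Numerically: E[X] ≈ 0.6273.

E[X] = C(26,7)·2^(1−C(7,2)) = 82225/131072 ≈ 0.6273.


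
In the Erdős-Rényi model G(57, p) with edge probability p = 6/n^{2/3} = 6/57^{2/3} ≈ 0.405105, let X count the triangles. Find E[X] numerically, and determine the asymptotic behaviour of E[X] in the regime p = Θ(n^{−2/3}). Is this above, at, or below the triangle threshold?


Number of potential triangles: C(57, 3) = 29260.
Each occurs with probability p³ ≈ (0.405105)³ ≈ 6.64819945e-02.
By linearity: E[X] = C(57, 3)·p³ ≈ 29260 · 6.64819945e-02 ≈ 1945.263158.
Since α = 2/3 < 1, p = c/n^{2/3} ≫ 1/n is above the triangle threshold p ~ 1/n. Asymptotically E[X] ~ (c³/6)·n^{3(1−α)} = (6³/6)·n^{1} → ∞; triangles are abundant w.h.p.

E[X] ≈ 1945.263158; in regime p = Θ(1/n^{2/3}) E[X] diverges (above the triangle threshold p ~ 1/n).


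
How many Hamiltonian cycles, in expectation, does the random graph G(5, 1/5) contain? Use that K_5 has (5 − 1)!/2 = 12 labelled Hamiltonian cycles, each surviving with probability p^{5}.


K_5 has (5 − 1)!/2 = 12 labelled Hamiltonian cycles.
For each such Hamiltonian cycle H, let X_H = 1 if all 5 edges of H are present in G. Then P[X_H = 1] = p^{5} = (1/5)^{5} = 1/3125.
Summing the indicators: E[X] = Σ_H E[X_H] = 12 · p^{5} = 12 · 1/3125 = 12/3125.
Numerically: E[X] ≈ 0.00384.

E[X] = 12 · (1/5)^{5} = 12/3125 ≈ 0.00384.


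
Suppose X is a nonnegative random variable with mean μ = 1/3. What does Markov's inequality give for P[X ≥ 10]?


μ = E[X] = 1/3, a = 10.
Markov: P[X ≥ 10] ≤ μ/a = (1/3)/10 = 1/30.
Numerically: ≈ 0.0333.
(Since a = 10 > μ = 0.3333, the bound 1/30 is < 1 and informative.)

P[X ≥ 10] ≤ 1/30 ≈ 0.0333.


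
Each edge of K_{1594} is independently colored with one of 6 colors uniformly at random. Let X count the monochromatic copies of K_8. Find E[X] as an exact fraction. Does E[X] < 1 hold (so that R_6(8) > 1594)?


E[X] = C(1594, 8) · 6^{1 − 28} = 1015652773590544255167 · 6^{−27} = 1015652773590544255167/1023490369077469249536.
As a reduced fraction: E[X] = 37616769392242379821/37907050706572935168 ≈ 0.99234.
Is E[X] < 1? YES.
Since E[X] < 1, there exists a 6-coloring of K_{1594} with no monochromatic K_8; hence R_6(8) > 1594.

E[X] = 37616769392242379821/37907050706572935168 ≈ 0.99234; E[X] < 1, so R_6(8) > 1594.


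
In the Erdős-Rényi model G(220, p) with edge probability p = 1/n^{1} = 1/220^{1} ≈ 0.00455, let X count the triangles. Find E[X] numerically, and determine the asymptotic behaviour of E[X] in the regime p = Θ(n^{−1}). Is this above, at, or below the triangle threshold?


Number of potential triangles: C(220, 3) = 1750540.
Each occurs with probability p³ ≈ (0.00455)³ ≈ 9.39144e-08.
By linearity: E[X] = C(220, 3)·p³ ≈ 1750540 · 9.39144e-08 ≈ 0.164.
Here α = 1, so p = 1/n is exactly at the triangle threshold p ~ 1/n. Asymptotically E[X] → c³/6 = 1³/6 = 1/6 ≈ 0.167, a bounded constant. In this regime the triangle count is asymptotically Poisson(c³/6).

E[X] ≈ 0.164; in regime p = Θ(1/n^{1}) E[X] stays bounded (at the triangle threshold p ~ 1/n).


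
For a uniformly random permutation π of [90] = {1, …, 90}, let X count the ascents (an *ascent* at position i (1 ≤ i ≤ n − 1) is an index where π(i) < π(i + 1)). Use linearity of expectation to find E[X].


Write X = Σ X_I over i = 1, …, 89, with X_I the indicator of one ascent.
There are 89 indicators.
For each fixed i, the pair (π(i), π(i+1)) is a uniformly random ordered pair of distinct values from {1, …, 90}; by symmetry P[π(i) < π(i+1)] = 1/2.
By linearity: E[X] = 89 · (1/2) = (90 − 1) · (1/2) = 89/2 ≈ 44.50000.

E[X] = 89/2 = 44.50000.


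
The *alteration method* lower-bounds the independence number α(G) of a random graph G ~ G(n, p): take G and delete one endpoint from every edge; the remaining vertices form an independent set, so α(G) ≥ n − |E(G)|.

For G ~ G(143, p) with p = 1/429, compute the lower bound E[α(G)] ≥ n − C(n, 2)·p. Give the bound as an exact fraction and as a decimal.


E[|E(G)|] = C(143, 2)·p = 10153 · (1/429) = 71/3.
E[α(G)] ≥ n − E[|E(G)|] = 143 − 71/3 = 358/3.
Numerically: ≈ 119.33333.
(This is only a lower bound; the true E[α(G)] may be larger.)

E[α(G)] ≥ 358/3 ≈ 119.33333.


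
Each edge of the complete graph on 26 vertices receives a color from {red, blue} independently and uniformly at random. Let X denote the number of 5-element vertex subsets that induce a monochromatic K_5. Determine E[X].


Let X = Σ_S X_S over the C(26, 5) = 65780 subsets S of size 5, where X_S = 1 if the K_5 on S is monochromatic.
For a fixed S, the K_5 on S has C(5, 2) = 10 edges. P[all 10 edges red] = (1/2)^10, and likewise for blue, so P[monochromatic] = 2·(1/2)^10 = 2^{1 − 10} = 1/512.
Summing: E[X] = C(26, 5) · 2^{1 − 10} = 65780 · 1/512 = 16445/128.
Numerically: E[X] ≈ 128.476562.

E[X] = C(26,5)·2^(1−C(5,2)) = 16445/128 ≈ 128.476562.


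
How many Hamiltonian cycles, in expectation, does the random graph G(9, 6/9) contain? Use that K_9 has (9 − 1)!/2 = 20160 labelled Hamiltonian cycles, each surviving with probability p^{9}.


K_9 has (9 − 1)!/2 = 20160 labelled Hamiltonian cycles.
For each such Hamiltonian cycle H, let X_H = 1 if all 9 edges of H are present in G. Then P[X_H = 1] = p^{9} = (2/3)^{9} = 512/19683.
Summing the indicators: E[X] = Σ_H E[X_H] = 20160 · p^{9} = 20160 · 512/19683 = 1146880/2187.
Numerically: E[X] ≈ 524.408.

E[X] = 20160 · (2/3)^{9} = 1146880/2187 ≈ 524.408.


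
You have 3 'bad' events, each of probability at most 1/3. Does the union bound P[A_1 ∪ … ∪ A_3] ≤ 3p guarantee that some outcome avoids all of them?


Union bound: P[∪_{i=1}^{3} A_i] ≤ Σ_i P[A_i] ≤ 3·p = 3·(1/3) = 1.
Numerically: 1 ≈ 1.0000.
Is 1 < 1? NO.
Since the bound 1 is ≥ 1, the union bound is uninformative here; it does NOT by itself certify existence.

3·p = 1 ≈ 1.0000; existence NOT certified by the union bound.


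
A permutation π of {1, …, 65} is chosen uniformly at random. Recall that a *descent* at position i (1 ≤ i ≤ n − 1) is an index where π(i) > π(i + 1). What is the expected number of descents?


Write X = Σ X_I over i = 1, …, 64, with X_I the indicator of one descent.
There are 64 indicators.
For each fixed i, the pair (π(i), π(i+1)) is a uniformly random ordered pair of distinct values from {1, …, 65}; by symmetry P[π(i) > π(i+1)] = 1/2.
By linearity: E[X] = 64 · (1/2) = (65 − 1) · (1/2) = 32 ≈ 32.000.

E[X] = 32 = 32.000.


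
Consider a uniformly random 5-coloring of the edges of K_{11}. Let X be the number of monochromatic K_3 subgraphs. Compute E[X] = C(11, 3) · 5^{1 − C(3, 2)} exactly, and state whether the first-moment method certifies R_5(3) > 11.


E[X] = C(11, 3) · 5^{1 − 3} = 165 · 5^{−2} = 165/25.
As a reduced fraction: E[X] = 33/5 ≈ 6.6000.
Is E[X] < 1? NO.
Since E[X] ≥ 1, the first-moment bound is inconclusive at n = 11; it does NOT by itself certify R_5(3) > 11.

E[X] = 33/5 ≈ 6.6000; E[X] ≥ 1; first-moment method inconclusive here.


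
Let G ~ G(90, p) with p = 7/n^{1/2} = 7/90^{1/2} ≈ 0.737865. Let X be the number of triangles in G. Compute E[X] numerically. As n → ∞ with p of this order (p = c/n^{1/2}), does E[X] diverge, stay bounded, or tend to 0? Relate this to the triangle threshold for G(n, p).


Number of potential triangles: C(90, 3) = 117480.
Each occurs with probability p³ ≈ (0.737865)³ ≈ 4.01726384e-01.
By linearity: E[X] = C(90, 3)·p³ ≈ 117480 · 4.01726384e-01 ≈ 47194.815620.
Since α = 1/2 < 1, p = c/n^{1/2} ≫ 1/n is above the triangle threshold p ~ 1/n. Asymptotically E[X] ~ (c³/6)·n^{3(1−α)} = (7³/6)·n^{1.5} → ∞; triangles are abundant w.h.p.

E[X] ≈ 47194.815620; in regime p = Θ(1/n^{1/2}) E[X] diverges (above the triangle threshold p ~ 1/n).


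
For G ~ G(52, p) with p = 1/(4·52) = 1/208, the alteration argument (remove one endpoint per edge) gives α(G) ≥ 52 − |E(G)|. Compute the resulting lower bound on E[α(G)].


E[|E(G)|] = C(52, 2)·p = 1326 · (1/208) = 51/8.
E[α(G)] ≥ n − E[|E(G)|] = 52 − 51/8 = 365/8.
Numerically: ≈ 45.62500.
(This is only a lower bound; the true E[α(G)] may be larger.)

E[α(G)] ≥ 365/8 ≈ 45.62500.


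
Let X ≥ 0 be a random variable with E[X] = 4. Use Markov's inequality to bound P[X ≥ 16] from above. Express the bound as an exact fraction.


μ = E[X] = 4, a = 16.
Markov: P[X ≥ 16] ≤ μ/a = (4)/16 = 1/4.
Numerically: ≈ 0.25000.
(Since a = 16 > μ = 4.00000, the bound 1/4 is < 1 and informative.)

P[X ≥ 16] ≤ 1/4 ≈ 0.25000.


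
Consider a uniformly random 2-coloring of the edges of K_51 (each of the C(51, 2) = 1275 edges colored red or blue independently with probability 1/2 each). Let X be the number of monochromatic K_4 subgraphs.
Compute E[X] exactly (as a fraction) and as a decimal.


Let X = Σ_S X_S over the C(51, 4) = 249900 subsets S of size 4, where X_S = 1 if the K_4 on S is monochromatic.
For a fixed S, the K_4 on S has C(4, 2) = 6 edges. P[all 6 edges red] = (1/2)^6, and likewise for blue, so P[monochromatic] = 2·(1/2)^6 = 2^{1 − 6} = 1/32.
By linearity of expectation: E[X] = C(51, 4) · 2^{1 − 6} = 249900 · 1/32 = 62475/8.
Numerically: E[X] ≈ 7809.3750.

E[X] = C(51,4)·2^(1−C(4,2)) = 62475/8 ≈ 7809.3750.


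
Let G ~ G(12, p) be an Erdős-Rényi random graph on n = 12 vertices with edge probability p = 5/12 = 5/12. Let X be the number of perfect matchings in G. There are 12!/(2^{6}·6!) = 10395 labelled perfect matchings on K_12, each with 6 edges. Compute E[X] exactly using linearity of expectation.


K_12 has 12!/(2^{6}·6!) = 10395 labelled perfect matchings.
For each such perfect matching H, let X_H = 1 if all 6 edges of H are present in G. Then P[X_H = 1] = p^{6} = (5/12)^{6} = 15625/2985984.
Summing the indicators: E[X] = Σ_H E[X_H] = 10395 · p^{6} = 10395 · 15625/2985984 = 6015625/110592.
Numerically: E[X] ≈ 54.39.

E[X] = 10395 · (5/12)^{6} = 6015625/110592 ≈ 54.39.


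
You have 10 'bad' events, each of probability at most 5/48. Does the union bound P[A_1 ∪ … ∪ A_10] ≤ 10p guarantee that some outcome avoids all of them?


Union bound: P[∪_{i=1}^{10} A_i] ≤ Σ_i P[A_i] ≤ 10·p = 10·(5/48) = 25/24.
Numerically: 25/24 ≈ 1.041667.
Is 25/24 < 1? NO.
Since the bound 25/24 is ≥ 1, the union bound is uninformative here; it does NOT by itself certify existence.

10·p = 25/24 ≈ 1.041667; existence NOT certified by the union bound.


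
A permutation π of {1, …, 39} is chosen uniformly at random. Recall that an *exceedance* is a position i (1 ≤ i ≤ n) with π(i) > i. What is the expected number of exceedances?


Write X = Σ_{i=1}^{39} X_i, where X_i = 1_{π(i) > i}.
For each fixed i, π(i) is uniform over {1, …, 39} (marginal of a uniform permutation), so P[π(i) > i] = (n − i)/n. Summing: Σ_{i=1}^{39} (n − i)/n = (0 + 1 + … + 38)/39 = 39(39 − 1)/(2·39) = (39 − 1)/2.
Hence E[X] = Σ_{i=1}^{39} (39 − i)/39 = 19 ≈ 19.00000.

E[X] = 19 = 19.00000.


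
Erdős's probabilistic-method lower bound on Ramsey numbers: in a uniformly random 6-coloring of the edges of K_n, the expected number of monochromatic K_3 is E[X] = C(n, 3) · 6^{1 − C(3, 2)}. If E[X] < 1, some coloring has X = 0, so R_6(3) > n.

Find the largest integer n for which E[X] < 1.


We need C(n, 3) · 6^{1 − 3} < 1, i.e. C(n, 3) < 6^{3 − 1} = 36.
Check values of n near the boundary:
  n = 3: C(3, 3) = 1; 1 < 36? YES
  n = 4: C(4, 3) = 4; 4 < 36? YES
  n = 5: C(5, 3) = 10; 10 < 36? YES
  n = 6: C(6, 3) = 20; 20 < 36? YES
  n = 7: C(7, 3) = 35; 35 < 36? YES
  n = 8: C(8, 3) = 56; 56 < 36? NO
The largest n with C(n, 3) < 36 is n = 7 (where E[X] = 35/36 ≈ 0.97222). Hence R_6(3) > 7, i.e. R_6(3) ≥ 8.

Largest n = 7; hence R_6(3) > 7.


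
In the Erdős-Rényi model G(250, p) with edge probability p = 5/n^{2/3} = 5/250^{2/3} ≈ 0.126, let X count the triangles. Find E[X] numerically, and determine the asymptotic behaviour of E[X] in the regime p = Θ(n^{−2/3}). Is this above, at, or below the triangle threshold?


Number of potential triangles: C(250, 3) = 2573000.
Each occurs with probability p³ ≈ (0.126)³ ≈ 2.00000e-03.
By linearity: E[X] = C(250, 3)·p³ ≈ 2573000 · 2.00000e-03 ≈ 5146.000.
Since α = 2/3 < 1, p = c/n^{2/3} ≫ 1/n is above the triangle threshold p ~ 1/n. Asymptotically E[X] ~ (c³/6)·n^{3(1−α)} = (5³/6)·n^{1} → ∞; triangles are abundant w.h.p.

E[X] ≈ 5146.000; in regime p = Θ(1/n^{2/3}) E[X] diverges (above the triangle threshold p ~ 1/n).


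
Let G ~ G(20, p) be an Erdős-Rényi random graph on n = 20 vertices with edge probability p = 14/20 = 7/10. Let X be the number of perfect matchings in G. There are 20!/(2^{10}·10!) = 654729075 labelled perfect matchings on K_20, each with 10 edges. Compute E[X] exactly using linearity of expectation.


K_20 has 20!/(2^{10}·10!) = 654729075 labelled perfect matchings.
For each such perfect matching H, let X_H = 1 if all 10 edges of H are present in G. Then P[X_H = 1] = p^{10} = (7/10)^{10} = 282475249/10000000000.
Summing the indicators: E[X] = Σ_H E[X_H] = 654729075 · p^{10} = 654729075 · 282475249/10000000000 = 7397790339526587/400000000.
Numerically: E[X] ≈ 1.849e+07.

E[X] = 654729075 · (7/10)^{10} = 7397790339526587/400000000 ≈ 1.849e+07.


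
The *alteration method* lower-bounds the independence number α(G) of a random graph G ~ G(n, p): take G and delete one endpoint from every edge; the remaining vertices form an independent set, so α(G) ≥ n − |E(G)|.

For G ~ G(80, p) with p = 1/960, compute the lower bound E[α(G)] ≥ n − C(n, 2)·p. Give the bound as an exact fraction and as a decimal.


E[|E(G)|] = C(80, 2)·p = 3160 · (1/960) = 79/24.
E[α(G)] ≥ n − E[|E(G)|] = 80 − 79/24 = 1841/24.
Numerically: ≈ 76.708333.
(This is only a lower bound; the true E[α(G)] may be larger.)

E[α(G)] ≥ 1841/24 ≈ 76.708333.


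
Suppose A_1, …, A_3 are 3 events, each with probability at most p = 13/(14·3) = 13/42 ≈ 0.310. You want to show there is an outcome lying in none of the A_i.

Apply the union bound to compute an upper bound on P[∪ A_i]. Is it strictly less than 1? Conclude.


Union bound: P[∪_{i=1}^{3} A_i] ≤ Σ_i P[A_i] ≤ 3·p = 3·(13/42) = 13/14.
Numerically: 13/14 ≈ 0.929.
Is 13/14 < 1? YES.
Since P[∪ A_i] ≤ 13/14 < 1, the complement has P[∩ A_i^c] ≥ 1 − 13/14 = 1/14 > 0, so some outcome avoids every A_i.

3·p = 13/14 ≈ 0.929; existence CERTIFIED by the union bound.


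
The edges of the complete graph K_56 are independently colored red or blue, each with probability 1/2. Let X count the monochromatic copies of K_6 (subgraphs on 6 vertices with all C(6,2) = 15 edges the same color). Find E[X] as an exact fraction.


Let X = Σ_S X_S over the C(56, 6) = 32468436 subsets S of size 6, where X_S = 1 if the K_6 on S is monochromatic.
For a fixed S, the K_6 on S has C(6, 2) = 15 edges. P[all 15 edges red] = (1/2)^15, and likewise for blue, so P[monochromatic] = 2·(1/2)^15 = 2^{1 − 15} = 1/16384.
By linearity of expectation: E[X] = C(56, 6) · 2^{1 − 15} = 32468436 · 1/16384 = 8117109/4096.
Numerically: E[X] ≈ 1981.71606.

E[X] = C(56,6)·2^(1−C(6,2)) = 8117109/4096 ≈ 1981.71606.


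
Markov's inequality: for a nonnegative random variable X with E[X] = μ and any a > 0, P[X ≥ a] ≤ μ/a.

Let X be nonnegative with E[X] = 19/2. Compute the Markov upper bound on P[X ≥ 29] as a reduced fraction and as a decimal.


μ = E[X] = 19/2, a = 29.
Markov: P[X ≥ 29] ≤ μ/a = (19/2)/29 = 19/58.
Numerically: ≈ 0.32759.
(Since a = 29 > μ = 9.50000, the bound 19/58 is < 1 and informative.)

P[X ≥ 29] ≤ 19/58 ≈ 0.32759.


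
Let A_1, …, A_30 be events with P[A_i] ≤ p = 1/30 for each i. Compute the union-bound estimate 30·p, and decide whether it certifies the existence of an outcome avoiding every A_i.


Union bound: P[∪_{i=1}^{30} A_i] ≤ Σ_i P[A_i] ≤ 30·p = 30·(1/30) = 1.
Numerically: 1 ≈ 1.0000000.
Is 1 < 1? NO.
Since the bound 1 is ≥ 1, the union bound is uninformative here; it does NOT by itself certify existence.

30·p = 1 ≈ 1.0000000; existence NOT certified by the union bound.


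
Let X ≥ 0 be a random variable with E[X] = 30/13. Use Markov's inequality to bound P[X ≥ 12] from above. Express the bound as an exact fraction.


μ = E[X] = 30/13, a = 12.
Markov: P[X ≥ 12] ≤ μ/a = (30/13)/12 = 5/26.
Numerically: ≈ 0.192.
(Since a = 12 > μ = 2.308, the bound 5/26 is < 1 and informative.)

P[X ≥ 12] ≤ 5/26 ≈ 0.192.


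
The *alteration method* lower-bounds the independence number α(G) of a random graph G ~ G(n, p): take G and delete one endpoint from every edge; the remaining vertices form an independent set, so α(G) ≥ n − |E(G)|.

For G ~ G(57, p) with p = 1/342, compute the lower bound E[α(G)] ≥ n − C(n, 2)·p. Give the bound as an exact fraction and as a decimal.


E[|E(G)|] = C(57, 2)·p = 1596 · (1/342) = 14/3.
E[α(G)] ≥ n − E[|E(G)|] = 57 − 14/3 = 157/3.
Numerically: ≈ 52.3333.
(This is only a lower bound; the true E[α(G)] may be larger.)

E[α(G)] ≥ 157/3 ≈ 52.3333.


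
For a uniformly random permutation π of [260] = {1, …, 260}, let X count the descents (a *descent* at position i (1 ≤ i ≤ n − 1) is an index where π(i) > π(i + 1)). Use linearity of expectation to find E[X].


Write X = Σ X_I over i = 1, …, 259, with X_I the indicator of one descent.
There are 259 indicators.
For each fixed i, the pair (π(i), π(i+1)) is a uniformly random ordered pair of distinct values from {1, …, 260}; by symmetry P[π(i) > π(i+1)] = 1/2.
By linearity: E[X] = 259 · (1/2) = (260 − 1) · (1/2) = 259/2 ≈ 129.50000.

E[X] = 259/2 = 129.50000.


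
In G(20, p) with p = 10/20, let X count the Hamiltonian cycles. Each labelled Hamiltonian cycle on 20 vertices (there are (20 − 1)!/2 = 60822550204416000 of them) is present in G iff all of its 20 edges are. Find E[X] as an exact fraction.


K_20 has (20 − 1)!/2 = 60822550204416000 labelled Hamiltonian cycles.
For each such Hamiltonian cycle H, let X_H = 1 if all 20 edges of H are present in G. Then P[X_H = 1] = p^{20} = (1/2)^{20} = 1/1048576.
By linearity of expectation: E[X] = Σ_H E[X_H] = 60822550204416000 · p^{20} = 60822550204416000 · 1/1048576 = 1856156927625/32.
Numerically: E[X] ≈ 5.8e+10.

E[X] = 60822550204416000 · (1/2)^{20} = 1856156927625/32 ≈ 5.8e+10.


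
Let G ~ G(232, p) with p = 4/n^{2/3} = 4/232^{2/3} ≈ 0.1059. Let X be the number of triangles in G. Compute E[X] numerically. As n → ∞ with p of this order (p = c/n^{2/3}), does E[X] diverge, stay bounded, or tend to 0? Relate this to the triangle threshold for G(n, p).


Number of potential triangles: C(232, 3) = 2054360.
Each occurs with probability p³ ≈ (0.1059)³ ≈ 1.189061e-03.
By linearity: E[X] = C(232, 3)·p³ ≈ 2054360 · 1.189061e-03 ≈ 2442.7586.
Since α = 2/3 < 1, p = c/n^{2/3} ≫ 1/n is above the triangle threshold p ~ 1/n. Asymptotically E[X] ~ (c³/6)·n^{3(1−α)} = (4³/6)·n^{1} → ∞; triangles are abundant w.h.p.

E[X] ≈ 2442.7586; in regime p = Θ(1/n^{2/3}) E[X] diverges (above the triangle threshold p ~ 1/n).


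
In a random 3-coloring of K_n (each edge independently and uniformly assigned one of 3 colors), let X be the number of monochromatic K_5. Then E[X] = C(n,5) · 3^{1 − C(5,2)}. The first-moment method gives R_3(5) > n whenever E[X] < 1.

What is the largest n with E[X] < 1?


We need C(n, 5) · 3^{1 − 10} < 1, i.e. C(n, 5) < 3^{10 − 1} = 19683.
Check values of n near the boundary:
  n = 14: C(14, 5) = 2002; 2002 < 19683? YES
  n = 15: C(15, 5) = 3003; 3003 < 19683? YES
  n = 16: C(16, 5) = 4368; 4368 < 19683? YES
  n = 17: C(17, 5) = 6188; 6188 < 19683? YES
  n = 18: C(18, 5) = 8568; 8568 < 19683? YES
  n = 19: C(19, 5) = 11628; 11628 < 19683? YES
  n = 20: C(20, 5) = 15504; 15504 < 19683? YES
  n = 21: C(21, 5) = 20349; 20349 < 19683? NO
  n = 22: C(22, 5) = 26334; 26334 < 19683? NO
The largest n with C(n, 5) < 19683 is n = 20 (where E[X] = 5168/6561 ≈ 0.787685). Hence R_3(5) > 20, i.e. R_3(5) ≥ 21.

Largest n = 20; hence R_3(5) > 20.


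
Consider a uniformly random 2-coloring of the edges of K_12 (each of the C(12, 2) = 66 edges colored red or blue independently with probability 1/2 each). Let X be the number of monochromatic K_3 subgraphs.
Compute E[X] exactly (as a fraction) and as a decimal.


Let X = Σ_S X_S over the C(12, 3) = 220 subsets S of size 3, where X_S = 1 if the K_3 on S is monochromatic.
For a fixed S, the K_3 on S has C(3, 2) = 3 edges. P[all 3 edges red] = (1/2)^3, and likewise for blue, so P[monochromatic] = 2·(1/2)^3 = 2^{1 − 3} = 1/4.
By linearity of expectation: E[X] = C(12, 3) · 2^{1 − 3} = 220 · 1/4 = 55.
Numerically: E[X] ≈ 55.000.

E[X] = C(12,3)·2^(1−C(3,2)) = 55 ≈ 55.000.


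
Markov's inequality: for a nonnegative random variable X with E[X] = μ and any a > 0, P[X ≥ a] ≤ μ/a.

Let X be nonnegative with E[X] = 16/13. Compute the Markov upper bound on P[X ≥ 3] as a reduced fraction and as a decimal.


μ = E[X] = 16/13, a = 3.
Markov: P[X ≥ 3] ≤ μ/a = (16/13)/3 = 16/39.
Numerically: ≈ 0.41026.
(Since a = 3 > μ = 1.23077, the bound 16/39 is < 1 and informative.)

P[X ≥ 3] ≤ 16/39 ≈ 0.41026.


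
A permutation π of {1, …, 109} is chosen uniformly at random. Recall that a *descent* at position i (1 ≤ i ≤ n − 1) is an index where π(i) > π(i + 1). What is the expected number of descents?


Write X = Σ X_I over i = 1, …, 108, with X_I the indicator of one descent.
There are 108 indicators.
For each fixed i, the pair (π(i), π(i+1)) is a uniformly random ordered pair of distinct values from {1, …, 109}; by symmetry P[π(i) > π(i+1)] = 1/2.
By linearity: E[X] = 108 · (1/2) = (109 − 1) · (1/2) = 54 ≈ 54.0000.

E[X] = 54 = 54.0000.


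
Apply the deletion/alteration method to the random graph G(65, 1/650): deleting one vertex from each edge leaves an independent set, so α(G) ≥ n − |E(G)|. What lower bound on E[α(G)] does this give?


E[|E(G)|] = C(65, 2)·p = 2080 · (1/650) = 16/5.
E[α(G)] ≥ n − E[|E(G)|] = 65 − 16/5 = 309/5.
Numerically: ≈ 61.8000.
(This is only a lower bound; the true E[α(G)] may be larger.)

E[α(G)] ≥ 309/5 ≈ 61.8000.


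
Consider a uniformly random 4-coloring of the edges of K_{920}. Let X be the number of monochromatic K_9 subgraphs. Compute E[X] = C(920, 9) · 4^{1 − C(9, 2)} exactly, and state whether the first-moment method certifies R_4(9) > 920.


E[X] = C(920, 9) · 4^{1 − 36} = 1251067384312182251760 · 4^{−35} = 1251067384312182251760/1180591620717411303424.
As a reduced fraction: E[X] = 78191711519511390735/73786976294838206464 ≈ 1.059695.
Is E[X] < 1? NO.
Since E[X] ≥ 1, the first-moment bound is inconclusive at n = 920; it does NOT by itself certify R_4(9) > 920.

E[X] = 78191711519511390735/73786976294838206464 ≈ 1.059695; E[X] ≥ 1; first-moment method inconclusive here.


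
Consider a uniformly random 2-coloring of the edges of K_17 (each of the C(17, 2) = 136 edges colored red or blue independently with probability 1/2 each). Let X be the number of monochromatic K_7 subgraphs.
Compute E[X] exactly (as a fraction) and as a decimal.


Let X = Σ_S X_S over the C(17, 7) = 19448 subsets S of size 7, where X_S = 1 if the K_7 on S is monochromatic.
For a fixed S, the K_7 on S has C(7, 2) = 21 edges. P[all 21 edges red] = (1/2)^21, and likewise for blue, so P[monochromatic] = 2·(1/2)^21 = 2^{1 − 21} = 1/1048576.
By linearity: E[X] = C(17, 7) · 2^{1 − 21} = 19448 · 1/1048576 = 2431/131072.
Numerically: E[X] ≈ 0.01855.

E[X] = C(17,7)·2^(1−C(7,2)) = 2431/131072 ≈ 0.01855.


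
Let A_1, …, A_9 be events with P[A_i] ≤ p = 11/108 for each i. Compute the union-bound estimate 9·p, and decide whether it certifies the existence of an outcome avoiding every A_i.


Union bound: P[∪_{i=1}^{9} A_i] ≤ Σ_i P[A_i] ≤ 9·p = 9·(11/108) = 11/12.
Numerically: 11/12 ≈ 0.91667.
Is 11/12 < 1? YES.
Since P[∪ A_i] ≤ 11/12 < 1, the complement has P[∩ A_i^c] ≥ 1 − 11/12 = 1/12 > 0, so some outcome avoids every A_i.

9·p = 11/12 ≈ 0.91667; existence CERTIFIED by the union bound.


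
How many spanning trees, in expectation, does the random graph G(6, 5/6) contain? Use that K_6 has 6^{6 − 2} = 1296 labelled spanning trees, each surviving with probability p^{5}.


K_6 has 6^{6 − 2} = 1296 labelled spanning trees.
For each such spanning tree H, let X_H = 1 if all 5 edges of H are present in G. Then P[X_H = 1] = p^{5} = (5/6)^{5} = 3125/7776.
Summing the indicators: E[X] = Σ_H E[X_H] = 1296 · p^{5} = 1296 · 3125/7776 = 3125/6.
Numerically: E[X] ≈ 521.

E[X] = 1296 · (5/6)^{5} = 3125/6 ≈ 521.


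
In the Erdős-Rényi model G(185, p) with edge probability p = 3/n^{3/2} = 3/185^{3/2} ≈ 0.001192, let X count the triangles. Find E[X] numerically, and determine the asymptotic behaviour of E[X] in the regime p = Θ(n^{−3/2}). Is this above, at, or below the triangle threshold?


Number of potential triangles: C(185, 3) = 1038220.
Each occurs with probability p³ ≈ (0.001192)³ ≈ 1.694693e-09.
By linearity: E[X] = C(185, 3)·p³ ≈ 1038220 · 1.694693e-09 ≈ 0.0018.
Since α = 3/2 > 1, p = c/n^{3/2} = o(1/n) is below the triangle threshold p ~ 1/n. Asymptotically E[X] ~ (c³/6)·n^{3(1−α)} = (3³/6)·n^{-1.5} → 0, so by Markov's inequality G has no triangles w.h.p.

E[X] ≈ 0.0018; in regime p = Θ(1/n^{3/2}) E[X] tends to 0 (below the triangle threshold p ~ 1/n).


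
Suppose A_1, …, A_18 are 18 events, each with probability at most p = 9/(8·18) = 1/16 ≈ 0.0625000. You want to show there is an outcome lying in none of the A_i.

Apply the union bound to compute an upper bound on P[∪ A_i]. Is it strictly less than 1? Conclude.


Union bound: P[∪_{i=1}^{18} A_i] ≤ Σ_i P[A_i] ≤ 18·p = 18·(1/16) = 9/8.
Numerically: 9/8 ≈ 1.1250000.
Is 9/8 < 1? NO.
Since the bound 9/8 is ≥ 1, the union bound is uninformative here; it does NOT by itself certify existence.

18·p = 9/8 ≈ 1.1250000; existence NOT certified by the union bound.


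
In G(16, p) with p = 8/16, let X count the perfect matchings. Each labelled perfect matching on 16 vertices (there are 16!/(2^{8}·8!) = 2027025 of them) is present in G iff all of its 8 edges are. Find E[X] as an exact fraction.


K_16 has 16!/(2^{8}·8!) = 2027025 labelled perfect matchings.
For each such perfect matching H, let X_H = 1 if all 8 edges of H are present in G. Then P[X_H = 1] = p^{8} = (1/2)^{8} = 1/256.
Summing the indicators: E[X] = Σ_H E[X_H] = 2027025 · p^{8} = 2027025 · 1/256 = 2027025/256.
Numerically: E[X] ≈ 7918.

E[X] = 2027025 · (1/2)^{8} = 2027025/256 ≈ 7918.
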